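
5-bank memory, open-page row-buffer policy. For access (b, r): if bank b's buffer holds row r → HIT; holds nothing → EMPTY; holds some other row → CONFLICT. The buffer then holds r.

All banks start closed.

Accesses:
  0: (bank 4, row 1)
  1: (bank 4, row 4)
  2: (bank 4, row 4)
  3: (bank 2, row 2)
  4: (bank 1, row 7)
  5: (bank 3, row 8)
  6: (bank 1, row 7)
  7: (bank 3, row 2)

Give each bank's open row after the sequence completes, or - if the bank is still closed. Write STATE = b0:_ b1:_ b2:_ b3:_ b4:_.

STATE = b0:- b1:7 b2:2 b3:2 b4:4

step 0: bank4 None->1 [EMPTY]
step 1: bank4 1->4 [CONFLICT]
step 2: bank4 4->4 [HIT]
step 3: bank2 None->2 [EMPTY]
step 4: bank1 None->7 [EMPTY]
step 5: bank3 None->8 [EMPTY]
step 6: bank1 7->7 [HIT]
step 7: bank3 8->2 [CONFLICT]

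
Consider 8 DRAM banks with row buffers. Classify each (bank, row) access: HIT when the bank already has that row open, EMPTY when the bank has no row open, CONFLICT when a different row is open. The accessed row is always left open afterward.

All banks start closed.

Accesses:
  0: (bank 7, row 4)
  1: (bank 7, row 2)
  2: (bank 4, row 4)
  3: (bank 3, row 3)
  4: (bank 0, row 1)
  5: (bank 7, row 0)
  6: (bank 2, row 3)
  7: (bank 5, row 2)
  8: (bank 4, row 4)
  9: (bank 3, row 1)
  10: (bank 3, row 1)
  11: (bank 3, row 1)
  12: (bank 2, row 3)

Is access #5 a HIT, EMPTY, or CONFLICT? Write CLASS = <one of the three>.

#0 (7,4) E
#1 (7,2) C  (was 4)
#2 (4,4) E
#3 (3,3) E
#4 (0,1) E
#5 (7,0) C  (was 2)
#6 (2,3) E
#7 (5,2) E
#8 (4,4) H  (was 4)
#9 (3,1) C  (was 3)
#10 (3,1) H  (was 1)
#11 (3,1) H  (was 1)
#12 (2,3) H  (was 3)

CLASS = CONFLICT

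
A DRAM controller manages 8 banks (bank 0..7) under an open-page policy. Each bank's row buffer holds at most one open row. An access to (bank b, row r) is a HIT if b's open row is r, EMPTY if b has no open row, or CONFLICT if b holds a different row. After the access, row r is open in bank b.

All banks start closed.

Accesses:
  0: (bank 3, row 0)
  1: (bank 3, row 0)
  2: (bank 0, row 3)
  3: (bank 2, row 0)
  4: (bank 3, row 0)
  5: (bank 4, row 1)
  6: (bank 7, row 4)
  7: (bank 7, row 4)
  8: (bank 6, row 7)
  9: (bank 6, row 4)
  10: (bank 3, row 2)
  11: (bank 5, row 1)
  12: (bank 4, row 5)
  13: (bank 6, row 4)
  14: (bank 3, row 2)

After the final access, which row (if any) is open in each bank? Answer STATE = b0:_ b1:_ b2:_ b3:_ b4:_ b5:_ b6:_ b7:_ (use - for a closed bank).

STATE = b0:3 b1:- b2:0 b3:2 b4:5 b5:1 b6:4 b7:4

#0 (3,0) E
#1 (3,0) H  (was 0)
#2 (0,3) E
#3 (2,0) E
#4 (3,0) H  (was 0)
#5 (4,1) E
#6 (7,4) E
#7 (7,4) H  (was 4)
#8 (6,7) E
#9 (6,4) C  (was 7)
#10 (3,2) C  (was 0)
#11 (5,1) E
#12 (4,5) C  (was 1)
#13 (6,4) H  (was 4)
#14 (3,2) H  (was 2)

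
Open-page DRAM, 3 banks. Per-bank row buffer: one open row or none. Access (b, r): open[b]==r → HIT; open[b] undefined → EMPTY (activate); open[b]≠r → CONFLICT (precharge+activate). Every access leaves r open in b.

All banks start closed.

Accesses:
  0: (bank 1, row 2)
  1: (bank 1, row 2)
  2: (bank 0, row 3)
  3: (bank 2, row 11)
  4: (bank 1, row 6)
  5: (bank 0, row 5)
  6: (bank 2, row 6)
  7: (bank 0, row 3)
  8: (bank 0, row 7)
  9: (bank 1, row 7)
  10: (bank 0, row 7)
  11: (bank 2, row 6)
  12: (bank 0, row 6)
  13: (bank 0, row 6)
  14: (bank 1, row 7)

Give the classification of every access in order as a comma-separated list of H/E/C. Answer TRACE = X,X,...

TRACE = E,H,E,E,C,C,C,C,C,C,H,H,C,H,H

  [0] b1 r2: no row ⇒ E
  [1] b1 r2: had r2 ⇒ H
  [2] b0 r3: no row ⇒ E
  [3] b2 r11: no row ⇒ E
  [4] b1 r6: had r2 ⇒ C
  [5] b0 r5: had r3 ⇒ C
  [6] b2 r6: had r11 ⇒ C
  [7] b0 r3: had r5 ⇒ C
  [8] b0 r7: had r3 ⇒ C
  [9] b1 r7: had r6 ⇒ C
  [10] b0 r7: had r7 ⇒ H
  [11] b2 r6: had r6 ⇒ H
  [12] b0 r6: had r7 ⇒ C
  [13] b0 r6: had r6 ⇒ H
  [14] b1 r7: had r7 ⇒ H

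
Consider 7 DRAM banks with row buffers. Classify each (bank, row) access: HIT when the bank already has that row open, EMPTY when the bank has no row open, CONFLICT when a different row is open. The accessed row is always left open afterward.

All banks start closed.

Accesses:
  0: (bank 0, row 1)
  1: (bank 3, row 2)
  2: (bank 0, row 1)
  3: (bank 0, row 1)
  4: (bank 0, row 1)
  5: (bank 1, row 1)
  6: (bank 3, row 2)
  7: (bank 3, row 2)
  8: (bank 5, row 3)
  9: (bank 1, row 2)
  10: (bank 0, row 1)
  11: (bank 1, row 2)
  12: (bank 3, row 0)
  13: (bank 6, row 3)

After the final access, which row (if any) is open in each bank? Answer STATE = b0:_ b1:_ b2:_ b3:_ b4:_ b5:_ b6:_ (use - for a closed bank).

  [0] b0 r1: no row ⇒ E
  [1] b3 r2: no row ⇒ E
  [2] b0 r1: had r1 ⇒ H
  [3] b0 r1: had r1 ⇒ H
  [4] b0 r1: had r1 ⇒ H
  [5] b1 r1: no row ⇒ E
  [6] b3 r2: had r2 ⇒ H
  [7] b3 r2: had r2 ⇒ H
  [8] b5 r3: no row ⇒ E
  [9] b1 r2: had r1 ⇒ C
  [10] b0 r1: had r1 ⇒ H
  [11] b1 r2: had r2 ⇒ H
  [12] b3 r0: had r2 ⇒ C
  [13] b6 r3: no row ⇒ E

STATE = b0:1 b1:2 b2:- b3:0 b4:- b5:3 b6:3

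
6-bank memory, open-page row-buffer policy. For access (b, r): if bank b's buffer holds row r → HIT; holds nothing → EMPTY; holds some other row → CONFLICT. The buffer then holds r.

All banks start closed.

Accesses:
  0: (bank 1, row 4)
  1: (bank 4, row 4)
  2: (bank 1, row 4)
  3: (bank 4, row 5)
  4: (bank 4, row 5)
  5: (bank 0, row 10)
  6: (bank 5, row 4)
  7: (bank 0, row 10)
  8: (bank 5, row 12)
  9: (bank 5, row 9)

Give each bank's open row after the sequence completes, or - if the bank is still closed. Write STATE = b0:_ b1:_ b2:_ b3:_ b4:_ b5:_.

STATE = b0:10 b1:4 b2:- b3:- b4:5 b5:9

0: bank 1 row 4 — prev None → EMPTY
1: bank 4 row 4 — prev None → EMPTY
2: bank 1 row 4 — prev 4 → HIT
3: bank 4 row 5 — prev 4 → CONFLICT
4: bank 4 row 5 — prev 5 → HIT
5: bank 0 row 10 — prev None → EMPTY
6: bank 5 row 4 — prev None → EMPTY
7: bank 0 row 10 — prev 10 → HIT
8: bank 5 row 12 — prev 4 → CONFLICT
9: bank 5 row 9 — prev 12 → CONFLICT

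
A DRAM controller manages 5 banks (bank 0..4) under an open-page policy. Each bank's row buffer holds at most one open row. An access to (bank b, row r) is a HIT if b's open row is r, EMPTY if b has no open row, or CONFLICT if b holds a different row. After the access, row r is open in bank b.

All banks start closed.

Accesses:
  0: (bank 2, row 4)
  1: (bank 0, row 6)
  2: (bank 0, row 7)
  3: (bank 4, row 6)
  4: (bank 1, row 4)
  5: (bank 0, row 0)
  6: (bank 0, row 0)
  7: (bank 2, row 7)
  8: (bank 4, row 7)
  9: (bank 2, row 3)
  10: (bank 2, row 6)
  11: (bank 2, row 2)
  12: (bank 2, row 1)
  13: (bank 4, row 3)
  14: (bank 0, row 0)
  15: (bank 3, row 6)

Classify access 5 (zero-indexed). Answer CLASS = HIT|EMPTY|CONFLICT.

CLASS = CONFLICT

step 0: bank2 None->4 [EMPTY]
step 1: bank0 None->6 [EMPTY]
step 2: bank0 6->7 [CONFLICT]
step 3: bank4 None->6 [EMPTY]
step 4: bank1 None->4 [EMPTY]
step 5: bank0 7->0 [CONFLICT]
step 6: bank0 0->0 [HIT]
step 7: bank2 4->7 [CONFLICT]
step 8: bank4 6->7 [CONFLICT]
step 9: bank2 7->3 [CONFLICT]
step 10: bank2 3->6 [CONFLICT]
step 11: bank2 6->2 [CONFLICT]
step 12: bank2 2->1 [CONFLICT]
step 13: bank4 7->3 [CONFLICT]
step 14: bank0 0->0 [HIT]
step 15: bank3 None->6 [EMPTY]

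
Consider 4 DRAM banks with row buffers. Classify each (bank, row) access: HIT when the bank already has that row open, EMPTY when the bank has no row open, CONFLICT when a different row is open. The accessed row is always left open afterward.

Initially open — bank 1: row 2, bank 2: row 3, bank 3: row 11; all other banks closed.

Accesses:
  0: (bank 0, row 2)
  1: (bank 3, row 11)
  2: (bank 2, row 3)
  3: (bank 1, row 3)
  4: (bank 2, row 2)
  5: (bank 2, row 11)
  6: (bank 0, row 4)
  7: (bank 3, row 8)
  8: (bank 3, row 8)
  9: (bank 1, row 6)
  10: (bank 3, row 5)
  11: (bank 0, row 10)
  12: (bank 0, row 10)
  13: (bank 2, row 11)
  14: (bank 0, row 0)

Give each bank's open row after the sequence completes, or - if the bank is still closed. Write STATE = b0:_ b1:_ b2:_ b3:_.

STATE = b0:0 b1:6 b2:11 b3:5

  [0] b0 r2: no row ⇒ E
  [1] b3 r11: had r11 ⇒ H
  [2] b2 r3: had r3 ⇒ H
  [3] b1 r3: had r2 ⇒ C
  [4] b2 r2: had r3 ⇒ C
  [5] b2 r11: had r2 ⇒ C
  [6] b0 r4: had r2 ⇒ C
  [7] b3 r8: had r11 ⇒ C
  [8] b3 r8: had r8 ⇒ H
  [9] b1 r6: had r3 ⇒ C
  [10] b3 r5: had r8 ⇒ C
  [11] b0 r10: had r4 ⇒ C
  [12] b0 r10: had r10 ⇒ H
  [13] b2 r11: had r11 ⇒ H
  [14] b0 r0: had r10 ⇒ C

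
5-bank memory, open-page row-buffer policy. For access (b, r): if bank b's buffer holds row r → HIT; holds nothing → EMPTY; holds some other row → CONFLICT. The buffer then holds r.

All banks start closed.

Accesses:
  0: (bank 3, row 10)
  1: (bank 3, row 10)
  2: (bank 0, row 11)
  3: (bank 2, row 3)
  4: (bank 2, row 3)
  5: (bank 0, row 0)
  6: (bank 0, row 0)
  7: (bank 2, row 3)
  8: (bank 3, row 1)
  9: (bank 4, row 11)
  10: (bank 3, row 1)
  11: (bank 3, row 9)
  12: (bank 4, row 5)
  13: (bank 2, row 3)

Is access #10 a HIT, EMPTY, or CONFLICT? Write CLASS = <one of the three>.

  [0] b3 r10: no row ⇒ E
  [1] b3 r10: had r10 ⇒ H
  [2] b0 r11: no row ⇒ E
  [3] b2 r3: no row ⇒ E
  [4] b2 r3: had r3 ⇒ H
  [5] b0 r0: had r11 ⇒ C
  [6] b0 r0: had r0 ⇒ H
  [7] b2 r3: had r3 ⇒ H
  [8] b3 r1: had r10 ⇒ C
  [9] b4 r11: no row ⇒ E
  [10] b3 r1: had r1 ⇒ H
  [11] b3 r9: had r1 ⇒ C
  [12] b4 r5: had r11 ⇒ C
  [13] b2 r3: had r3 ⇒ H

CLASS = HIT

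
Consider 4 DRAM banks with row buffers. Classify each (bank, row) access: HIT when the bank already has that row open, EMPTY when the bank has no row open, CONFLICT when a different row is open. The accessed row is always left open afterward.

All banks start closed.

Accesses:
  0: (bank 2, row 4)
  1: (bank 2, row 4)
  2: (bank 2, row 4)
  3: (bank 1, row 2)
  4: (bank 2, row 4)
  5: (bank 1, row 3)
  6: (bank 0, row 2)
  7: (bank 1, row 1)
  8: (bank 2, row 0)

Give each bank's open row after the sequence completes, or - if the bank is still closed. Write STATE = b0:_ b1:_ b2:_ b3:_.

STATE = b0:2 b1:1 b2:0 b3:-

  [0] b2 r4: no row ⇒ E
  [1] b2 r4: had r4 ⇒ H
  [2] b2 r4: had r4 ⇒ H
  [3] b1 r2: no row ⇒ E
  [4] b2 r4: had r4 ⇒ H
  [5] b1 r3: had r2 ⇒ C
  [6] b0 r2: no row ⇒ E
  [7] b1 r1: had r3 ⇒ C
  [8] b2 r0: had r4 ⇒ C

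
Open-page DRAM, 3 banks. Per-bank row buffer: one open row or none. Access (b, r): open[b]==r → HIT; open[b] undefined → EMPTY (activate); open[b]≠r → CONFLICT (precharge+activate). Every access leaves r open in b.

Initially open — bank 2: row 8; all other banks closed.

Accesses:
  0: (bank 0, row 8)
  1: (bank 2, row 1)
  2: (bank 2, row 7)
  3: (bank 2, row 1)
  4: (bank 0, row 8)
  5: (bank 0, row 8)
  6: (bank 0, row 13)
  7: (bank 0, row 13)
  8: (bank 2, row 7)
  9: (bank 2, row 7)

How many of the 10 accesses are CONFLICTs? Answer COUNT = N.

COUNT = 5

  [0] b0 r8: no row ⇒ E
  [1] b2 r1: had r8 ⇒ C
  [2] b2 r7: had r1 ⇒ C
  [3] b2 r1: had r7 ⇒ C
  [4] b0 r8: had r8 ⇒ H
  [5] b0 r8: had r8 ⇒ H
  [6] b0 r13: had r8 ⇒ C
  [7] b0 r13: had r13 ⇒ H
  [8] b2 r7: had r1 ⇒ C
  [9] b2 r7: had r7 ⇒ H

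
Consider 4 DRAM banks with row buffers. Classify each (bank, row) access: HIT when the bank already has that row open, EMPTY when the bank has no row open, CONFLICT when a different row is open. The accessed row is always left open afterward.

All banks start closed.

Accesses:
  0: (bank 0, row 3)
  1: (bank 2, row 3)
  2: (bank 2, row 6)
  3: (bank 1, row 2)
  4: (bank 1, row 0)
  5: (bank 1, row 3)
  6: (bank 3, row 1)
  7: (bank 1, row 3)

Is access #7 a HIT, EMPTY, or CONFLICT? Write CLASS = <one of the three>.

CLASS = HIT

  [0] b0 r3: no row ⇒ E
  [1] b2 r3: no row ⇒ E
  [2] b2 r6: had r3 ⇒ C
  [3] b1 r2: no row ⇒ E
  [4] b1 r0: had r2 ⇒ C
  [5] b1 r3: had r0 ⇒ C
  [6] b3 r1: no row ⇒ E
  [7] b1 r3: had r3 ⇒ H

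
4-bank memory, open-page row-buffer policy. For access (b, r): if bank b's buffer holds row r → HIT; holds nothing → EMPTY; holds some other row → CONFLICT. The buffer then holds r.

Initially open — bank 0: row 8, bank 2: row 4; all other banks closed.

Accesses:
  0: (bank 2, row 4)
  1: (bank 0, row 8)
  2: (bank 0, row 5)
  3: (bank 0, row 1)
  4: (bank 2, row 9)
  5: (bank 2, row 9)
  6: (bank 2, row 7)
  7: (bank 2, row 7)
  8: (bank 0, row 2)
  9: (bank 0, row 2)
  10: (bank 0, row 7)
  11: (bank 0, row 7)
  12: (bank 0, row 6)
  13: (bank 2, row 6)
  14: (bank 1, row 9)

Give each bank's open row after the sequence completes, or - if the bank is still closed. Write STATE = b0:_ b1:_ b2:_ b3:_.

STATE = b0:6 b1:9 b2:6 b3:-

step 0: bank2 4->4 [HIT]
step 1: bank0 8->8 [HIT]
step 2: bank0 8->5 [CONFLICT]
step 3: bank0 5->1 [CONFLICT]
step 4: bank2 4->9 [CONFLICT]
step 5: bank2 9->9 [HIT]
step 6: bank2 9->7 [CONFLICT]
step 7: bank2 7->7 [HIT]
step 8: bank0 1->2 [CONFLICT]
step 9: bank0 2->2 [HIT]
step 10: bank0 2->7 [CONFLICT]
step 11: bank0 7->7 [HIT]
step 12: bank0 7->6 [CONFLICT]
step 13: bank2 7->6 [CONFLICT]
step 14: bank1 None->9 [EMPTY]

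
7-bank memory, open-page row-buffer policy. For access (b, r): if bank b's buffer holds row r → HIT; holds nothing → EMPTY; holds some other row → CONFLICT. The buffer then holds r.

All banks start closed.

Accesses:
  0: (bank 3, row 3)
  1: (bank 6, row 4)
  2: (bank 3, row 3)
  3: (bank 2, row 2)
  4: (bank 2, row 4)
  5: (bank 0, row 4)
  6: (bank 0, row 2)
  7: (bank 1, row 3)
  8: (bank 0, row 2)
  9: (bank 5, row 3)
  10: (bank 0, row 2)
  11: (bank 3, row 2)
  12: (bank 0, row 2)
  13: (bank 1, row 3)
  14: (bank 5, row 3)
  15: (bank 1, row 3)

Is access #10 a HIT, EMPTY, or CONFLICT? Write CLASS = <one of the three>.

CLASS = HIT

0: bank 3 row 3 — prev None → EMPTY
1: bank 6 row 4 — prev None → EMPTY
2: bank 3 row 3 — prev 3 → HIT
3: bank 2 row 2 — prev None → EMPTY
4: bank 2 row 4 — prev 2 → CONFLICT
5: bank 0 row 4 — prev None → EMPTY
6: bank 0 row 2 — prev 4 → CONFLICT
7: bank 1 row 3 — prev None → EMPTY
8: bank 0 row 2 — prev 2 → HIT
9: bank 5 row 3 — prev None → EMPTY
10: bank 0 row 2 — prev 2 → HIT
11: bank 3 row 2 — prev 3 → CONFLICT
12: bank 0 row 2 — prev 2 → HIT
13: bank 1 row 3 — prev 3 → HIT
14: bank 5 row 3 — prev 3 → HIT
15: bank 1 row 3 — prev 3 → HIT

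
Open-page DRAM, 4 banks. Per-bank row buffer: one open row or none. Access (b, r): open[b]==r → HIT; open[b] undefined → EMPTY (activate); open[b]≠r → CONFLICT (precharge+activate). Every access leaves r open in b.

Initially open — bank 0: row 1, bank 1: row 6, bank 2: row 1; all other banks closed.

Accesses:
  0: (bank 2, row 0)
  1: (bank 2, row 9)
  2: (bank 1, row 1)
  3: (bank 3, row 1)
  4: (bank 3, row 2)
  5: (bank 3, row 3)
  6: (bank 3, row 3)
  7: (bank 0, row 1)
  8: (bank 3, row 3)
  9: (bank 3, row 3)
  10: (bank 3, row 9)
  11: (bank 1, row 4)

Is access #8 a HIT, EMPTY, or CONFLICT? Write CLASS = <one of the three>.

step 0: bank2 1->0 [CONFLICT]
step 1: bank2 0->9 [CONFLICT]
step 2: bank1 6->1 [CONFLICT]
step 3: bank3 None->1 [EMPTY]
step 4: bank3 1->2 [CONFLICT]
step 5: bank3 2->3 [CONFLICT]
step 6: bank3 3->3 [HIT]
step 7: bank0 1->1 [HIT]
step 8: bank3 3->3 [HIT]
step 9: bank3 3->3 [HIT]
step 10: bank3 3->9 [CONFLICT]
step 11: bank1 1->4 [CONFLICT]

CLASS = HIT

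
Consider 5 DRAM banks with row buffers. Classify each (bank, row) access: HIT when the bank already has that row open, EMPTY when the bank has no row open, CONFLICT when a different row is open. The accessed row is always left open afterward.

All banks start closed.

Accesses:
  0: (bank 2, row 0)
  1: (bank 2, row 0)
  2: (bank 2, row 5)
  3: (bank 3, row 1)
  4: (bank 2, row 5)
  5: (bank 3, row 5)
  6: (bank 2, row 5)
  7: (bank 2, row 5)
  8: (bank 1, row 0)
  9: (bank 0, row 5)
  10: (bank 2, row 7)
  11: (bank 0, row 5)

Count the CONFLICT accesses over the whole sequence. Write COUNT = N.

COUNT = 3

#0 (2,0) E
#1 (2,0) H  (was 0)
#2 (2,5) C  (was 0)
#3 (3,1) E
#4 (2,5) H  (was 5)
#5 (3,5) C  (was 1)
#6 (2,5) H  (was 5)
#7 (2,5) H  (was 5)
#8 (1,0) E
#9 (0,5) E
#10 (2,7) C  (was 5)
#11 (0,5) H  (was 5)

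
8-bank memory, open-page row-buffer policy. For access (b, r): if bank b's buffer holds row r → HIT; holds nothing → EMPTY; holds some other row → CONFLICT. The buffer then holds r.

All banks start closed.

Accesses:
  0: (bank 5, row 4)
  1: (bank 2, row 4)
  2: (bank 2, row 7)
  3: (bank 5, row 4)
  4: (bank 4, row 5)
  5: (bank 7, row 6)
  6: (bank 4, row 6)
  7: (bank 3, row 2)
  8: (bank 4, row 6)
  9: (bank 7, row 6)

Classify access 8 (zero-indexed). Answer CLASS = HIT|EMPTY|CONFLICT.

0: bank 5 row 4 — prev None → EMPTY
1: bank 2 row 4 — prev None → EMPTY
2: bank 2 row 7 — prev 4 → CONFLICT
3: bank 5 row 4 — prev 4 → HIT
4: bank 4 row 5 — prev None → EMPTY
5: bank 7 row 6 — prev None → EMPTY
6: bank 4 row 6 — prev 5 → CONFLICT
7: bank 3 row 2 — prev None → EMPTY
8: bank 4 row 6 — prev 6 → HIT
9: bank 7 row 6 — prev 6 → HIT

CLASS = HIT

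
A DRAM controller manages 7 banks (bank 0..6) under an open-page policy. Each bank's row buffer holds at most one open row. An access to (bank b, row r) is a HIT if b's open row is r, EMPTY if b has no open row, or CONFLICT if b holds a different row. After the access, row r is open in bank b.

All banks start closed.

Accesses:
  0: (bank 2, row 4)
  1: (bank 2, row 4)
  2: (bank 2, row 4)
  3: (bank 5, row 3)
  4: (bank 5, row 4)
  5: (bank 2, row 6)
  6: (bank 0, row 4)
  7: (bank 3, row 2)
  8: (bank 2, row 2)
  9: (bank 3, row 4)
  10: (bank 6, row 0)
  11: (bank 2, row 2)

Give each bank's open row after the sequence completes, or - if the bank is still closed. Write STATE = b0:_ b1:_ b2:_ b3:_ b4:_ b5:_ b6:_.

STATE = b0:4 b1:- b2:2 b3:4 b4:- b5:4 b6:0

step 0: bank2 None->4 [EMPTY]
step 1: bank2 4->4 [HIT]
step 2: bank2 4->4 [HIT]
step 3: bank5 None->3 [EMPTY]
step 4: bank5 3->4 [CONFLICT]
step 5: bank2 4->6 [CONFLICT]
step 6: bank0 None->4 [EMPTY]
step 7: bank3 None->2 [EMPTY]
step 8: bank2 6->2 [CONFLICT]
step 9: bank3 2->4 [CONFLICT]
step 10: bank6 None->0 [EMPTY]
step 11: bank2 2->2 [HIT]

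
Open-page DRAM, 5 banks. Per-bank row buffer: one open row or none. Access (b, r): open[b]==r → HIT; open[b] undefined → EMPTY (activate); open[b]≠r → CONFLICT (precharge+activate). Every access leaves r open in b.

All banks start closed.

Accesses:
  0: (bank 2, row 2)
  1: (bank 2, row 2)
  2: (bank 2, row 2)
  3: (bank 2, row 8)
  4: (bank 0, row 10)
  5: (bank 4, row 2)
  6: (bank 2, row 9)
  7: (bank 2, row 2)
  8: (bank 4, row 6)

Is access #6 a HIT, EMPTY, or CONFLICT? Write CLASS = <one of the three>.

CLASS = CONFLICT

  [0] b2 r2: no row ⇒ E
  [1] b2 r2: had r2 ⇒ H
  [2] b2 r2: had r2 ⇒ H
  [3] b2 r8: had r2 ⇒ C
  [4] b0 r10: no row ⇒ E
  [5] b4 r2: no row ⇒ E
  [6] b2 r9: had r8 ⇒ C
  [7] b2 r2: had r9 ⇒ C
  [8] b4 r6: had r2 ⇒ C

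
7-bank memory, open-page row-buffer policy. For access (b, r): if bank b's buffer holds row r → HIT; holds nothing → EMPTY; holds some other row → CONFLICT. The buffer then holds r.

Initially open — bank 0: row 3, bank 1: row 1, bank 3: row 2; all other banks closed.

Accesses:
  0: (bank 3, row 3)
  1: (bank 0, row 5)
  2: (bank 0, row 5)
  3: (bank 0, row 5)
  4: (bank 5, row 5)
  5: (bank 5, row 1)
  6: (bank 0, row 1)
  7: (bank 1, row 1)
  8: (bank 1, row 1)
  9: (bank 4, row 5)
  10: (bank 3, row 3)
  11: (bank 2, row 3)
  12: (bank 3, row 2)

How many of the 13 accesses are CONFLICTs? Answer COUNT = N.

COUNT = 5

step 0: bank3 2->3 [CONFLICT]
step 1: bank0 3->5 [CONFLICT]
step 2: bank0 5->5 [HIT]
step 3: bank0 5->5 [HIT]
step 4: bank5 None->5 [EMPTY]
step 5: bank5 5->1 [CONFLICT]
step 6: bank0 5->1 [CONFLICT]
step 7: bank1 1->1 [HIT]
step 8: bank1 1->1 [HIT]
step 9: bank4 None->5 [EMPTY]
step 10: bank3 3->3 [HIT]
step 11: bank2 None->3 [EMPTY]
step 12: bank3 3->2 [CONFLICT]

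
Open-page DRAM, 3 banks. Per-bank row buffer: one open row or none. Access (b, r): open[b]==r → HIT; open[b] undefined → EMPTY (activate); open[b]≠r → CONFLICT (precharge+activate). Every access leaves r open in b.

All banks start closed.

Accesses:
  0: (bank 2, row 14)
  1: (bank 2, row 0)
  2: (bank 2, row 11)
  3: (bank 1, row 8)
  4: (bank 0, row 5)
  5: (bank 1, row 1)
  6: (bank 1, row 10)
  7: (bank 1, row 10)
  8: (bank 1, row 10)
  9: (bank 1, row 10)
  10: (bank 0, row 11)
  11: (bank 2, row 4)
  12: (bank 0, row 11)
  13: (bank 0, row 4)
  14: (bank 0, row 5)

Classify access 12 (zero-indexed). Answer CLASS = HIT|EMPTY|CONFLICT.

CLASS = HIT

step 0: bank2 None->14 [EMPTY]
step 1: bank2 14->0 [CONFLICT]
step 2: bank2 0->11 [CONFLICT]
step 3: bank1 None->8 [EMPTY]
step 4: bank0 None->5 [EMPTY]
step 5: bank1 8->1 [CONFLICT]
step 6: bank1 1->10 [CONFLICT]
step 7: bank1 10->10 [HIT]
step 8: bank1 10->10 [HIT]
step 9: bank1 10->10 [HIT]
step 10: bank0 5->11 [CONFLICT]
step 11: bank2 11->4 [CONFLICT]
step 12: bank0 11->11 [HIT]
step 13: bank0 11->4 [CONFLICT]
step 14: bank0 4->5 [CONFLICT]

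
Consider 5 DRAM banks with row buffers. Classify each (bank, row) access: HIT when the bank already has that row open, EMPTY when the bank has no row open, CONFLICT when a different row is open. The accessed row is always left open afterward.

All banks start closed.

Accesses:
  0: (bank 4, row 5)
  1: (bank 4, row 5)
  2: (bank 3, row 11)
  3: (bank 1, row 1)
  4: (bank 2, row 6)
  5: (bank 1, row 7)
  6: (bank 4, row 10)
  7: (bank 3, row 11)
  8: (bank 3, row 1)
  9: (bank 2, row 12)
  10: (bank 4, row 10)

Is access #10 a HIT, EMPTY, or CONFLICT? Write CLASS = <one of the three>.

0: bank 4 row 5 — prev None → EMPTY
1: bank 4 row 5 — prev 5 → HIT
2: bank 3 row 11 — prev None → EMPTY
3: bank 1 row 1 — prev None → EMPTY
4: bank 2 row 6 — prev None → EMPTY
5: bank 1 row 7 — prev 1 → CONFLICT
6: bank 4 row 10 — prev 5 → CONFLICT
7: bank 3 row 11 — prev 11 → HIT
8: bank 3 row 1 — prev 11 → CONFLICT
9: bank 2 row 12 — prev 6 → CONFLICT
10: bank 4 row 10 — prev 10 → HIT

CLASS = HIT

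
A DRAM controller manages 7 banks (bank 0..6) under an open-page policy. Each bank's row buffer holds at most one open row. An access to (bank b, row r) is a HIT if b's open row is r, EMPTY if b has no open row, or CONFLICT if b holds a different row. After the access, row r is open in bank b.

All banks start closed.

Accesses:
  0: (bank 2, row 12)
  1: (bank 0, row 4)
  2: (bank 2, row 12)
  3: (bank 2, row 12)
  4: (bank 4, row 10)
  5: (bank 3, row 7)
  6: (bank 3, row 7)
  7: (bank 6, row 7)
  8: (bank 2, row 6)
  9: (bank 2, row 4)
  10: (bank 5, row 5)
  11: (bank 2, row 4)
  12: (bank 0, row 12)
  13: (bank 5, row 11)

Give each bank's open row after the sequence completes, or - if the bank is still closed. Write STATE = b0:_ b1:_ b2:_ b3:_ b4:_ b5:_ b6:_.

STATE = b0:12 b1:- b2:4 b3:7 b4:10 b5:11 b6:7

#0 (2,12) E
#1 (0,4) E
#2 (2,12) H  (was 12)
#3 (2,12) H  (was 12)
#4 (4,10) E
#5 (3,7) E
#6 (3,7) H  (was 7)
#7 (6,7) E
#8 (2,6) C  (was 12)
#9 (2,4) C  (was 6)
#10 (5,5) E
#11 (2,4) H  (was 4)
#12 (0,12) C  (was 4)
#13 (5,11) C  (was 5)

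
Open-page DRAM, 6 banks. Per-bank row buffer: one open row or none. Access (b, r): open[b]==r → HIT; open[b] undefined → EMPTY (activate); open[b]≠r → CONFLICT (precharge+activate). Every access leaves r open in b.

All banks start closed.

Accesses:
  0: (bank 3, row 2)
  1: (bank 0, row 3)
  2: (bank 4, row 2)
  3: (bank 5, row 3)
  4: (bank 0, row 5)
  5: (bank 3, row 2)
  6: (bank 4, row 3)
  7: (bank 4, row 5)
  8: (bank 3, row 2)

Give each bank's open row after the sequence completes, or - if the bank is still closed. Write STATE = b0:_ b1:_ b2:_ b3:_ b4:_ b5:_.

  [0] b3 r2: no row ⇒ E
  [1] b0 r3: no row ⇒ E
  [2] b4 r2: no row ⇒ E
  [3] b5 r3: no row ⇒ E
  [4] b0 r5: had r3 ⇒ C
  [5] b3 r2: had r2 ⇒ H
  [6] b4 r3: had r2 ⇒ C
  [7] b4 r5: had r3 ⇒ C
  [8] b3 r2: had r2 ⇒ H

STATE = b0:5 b1:- b2:- b3:2 b4:5 b5:3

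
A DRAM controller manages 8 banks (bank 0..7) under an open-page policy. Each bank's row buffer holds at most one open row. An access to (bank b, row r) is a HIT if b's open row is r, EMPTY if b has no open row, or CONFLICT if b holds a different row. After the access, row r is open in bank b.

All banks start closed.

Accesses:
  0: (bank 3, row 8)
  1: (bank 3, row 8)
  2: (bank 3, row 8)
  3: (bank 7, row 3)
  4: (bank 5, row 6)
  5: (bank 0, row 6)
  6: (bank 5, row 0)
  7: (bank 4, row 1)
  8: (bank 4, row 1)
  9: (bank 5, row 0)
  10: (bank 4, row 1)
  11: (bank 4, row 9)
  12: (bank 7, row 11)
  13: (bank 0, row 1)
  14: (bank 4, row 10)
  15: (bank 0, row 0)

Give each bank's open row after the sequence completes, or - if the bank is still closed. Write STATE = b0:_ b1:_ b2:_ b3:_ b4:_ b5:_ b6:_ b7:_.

step 0: bank3 None->8 [EMPTY]
step 1: bank3 8->8 [HIT]
step 2: bank3 8->8 [HIT]
step 3: bank7 None->3 [EMPTY]
step 4: bank5 None->6 [EMPTY]
step 5: bank0 None->6 [EMPTY]
step 6: bank5 6->0 [CONFLICT]
step 7: bank4 None->1 [EMPTY]
step 8: bank4 1->1 [HIT]
step 9: bank5 0->0 [HIT]
step 10: bank4 1->1 [HIT]
step 11: bank4 1->9 [CONFLICT]
step 12: bank7 3->11 [CONFLICT]
step 13: bank0 6->1 [CONFLICT]
step 14: bank4 9->10 [CONFLICT]
step 15: bank0 1->0 [CONFLICT]

STATE = b0:0 b1:- b2:- b3:8 b4:10 b5:0 b6:- b7:11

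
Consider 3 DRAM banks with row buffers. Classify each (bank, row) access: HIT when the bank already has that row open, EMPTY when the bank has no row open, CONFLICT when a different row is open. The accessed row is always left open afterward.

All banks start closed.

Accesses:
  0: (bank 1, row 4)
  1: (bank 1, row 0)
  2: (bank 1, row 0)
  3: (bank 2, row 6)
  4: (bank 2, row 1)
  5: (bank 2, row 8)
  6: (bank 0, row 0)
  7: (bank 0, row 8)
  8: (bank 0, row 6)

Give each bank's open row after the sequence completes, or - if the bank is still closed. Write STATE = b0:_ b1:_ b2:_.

  [0] b1 r4: no row ⇒ E
  [1] b1 r0: had r4 ⇒ C
  [2] b1 r0: had r0 ⇒ H
  [3] b2 r6: no row ⇒ E
  [4] b2 r1: had r6 ⇒ C
  [5] b2 r8: had r1 ⇒ C
  [6] b0 r0: no row ⇒ E
  [7] b0 r8: had r0 ⇒ C
  [8] b0 r6: had r8 ⇒ C

STATE = b0:6 b1:0 b2:8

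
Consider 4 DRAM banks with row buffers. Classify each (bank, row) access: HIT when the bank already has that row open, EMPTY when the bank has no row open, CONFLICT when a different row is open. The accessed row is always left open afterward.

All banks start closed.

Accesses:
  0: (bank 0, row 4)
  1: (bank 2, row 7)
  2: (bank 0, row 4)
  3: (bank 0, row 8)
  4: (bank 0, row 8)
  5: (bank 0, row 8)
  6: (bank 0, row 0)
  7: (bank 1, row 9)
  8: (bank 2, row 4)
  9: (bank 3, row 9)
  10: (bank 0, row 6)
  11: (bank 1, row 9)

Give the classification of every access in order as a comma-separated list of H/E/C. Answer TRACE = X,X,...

TRACE = E,E,H,C,H,H,C,E,C,E,C,H

#0 (0,4) E
#1 (2,7) E
#2 (0,4) H  (was 4)
#3 (0,8) C  (was 4)
#4 (0,8) H  (was 8)
#5 (0,8) H  (was 8)
#6 (0,0) C  (was 8)
#7 (1,9) E
#8 (2,4) C  (was 7)
#9 (3,9) E
#10 (0,6) C  (was 0)
#11 (1,9) H  (was 9)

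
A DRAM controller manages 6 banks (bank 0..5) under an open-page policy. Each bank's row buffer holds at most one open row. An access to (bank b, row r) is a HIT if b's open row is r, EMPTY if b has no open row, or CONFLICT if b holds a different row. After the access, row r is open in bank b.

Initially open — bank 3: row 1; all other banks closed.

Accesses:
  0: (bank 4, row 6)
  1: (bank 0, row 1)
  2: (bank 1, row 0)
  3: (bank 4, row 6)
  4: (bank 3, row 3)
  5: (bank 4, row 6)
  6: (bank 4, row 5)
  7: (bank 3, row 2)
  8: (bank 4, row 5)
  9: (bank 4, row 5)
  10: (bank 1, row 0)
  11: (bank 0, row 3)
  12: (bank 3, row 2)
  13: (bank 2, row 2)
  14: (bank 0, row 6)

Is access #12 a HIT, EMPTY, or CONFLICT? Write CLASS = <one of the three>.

CLASS = HIT

step 0: bank4 None->6 [EMPTY]
step 1: bank0 None->1 [EMPTY]
step 2: bank1 None->0 [EMPTY]
step 3: bank4 6->6 [HIT]
step 4: bank3 1->3 [CONFLICT]
step 5: bank4 6->6 [HIT]
step 6: bank4 6->5 [CONFLICT]
step 7: bank3 3->2 [CONFLICT]
step 8: bank4 5->5 [HIT]
step 9: bank4 5->5 [HIT]
step 10: bank1 0->0 [HIT]
step 11: bank0 1->3 [CONFLICT]
step 12: bank3 2->2 [HIT]
step 13: bank2 None->2 [EMPTY]
step 14: bank0 3->6 [CONFLICT]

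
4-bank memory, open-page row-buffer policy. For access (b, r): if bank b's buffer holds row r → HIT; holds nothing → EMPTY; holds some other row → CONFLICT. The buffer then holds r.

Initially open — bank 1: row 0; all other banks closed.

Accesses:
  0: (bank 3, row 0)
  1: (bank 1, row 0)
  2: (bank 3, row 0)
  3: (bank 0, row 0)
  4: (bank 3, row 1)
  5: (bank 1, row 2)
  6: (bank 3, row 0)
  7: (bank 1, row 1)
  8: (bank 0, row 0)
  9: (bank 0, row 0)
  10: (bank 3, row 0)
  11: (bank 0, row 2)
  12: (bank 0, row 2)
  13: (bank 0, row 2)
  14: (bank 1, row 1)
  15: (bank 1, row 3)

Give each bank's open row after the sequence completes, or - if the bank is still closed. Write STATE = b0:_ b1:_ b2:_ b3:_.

STATE = b0:2 b1:3 b2:- b3:0

0: bank 3 row 0 — prev None → EMPTY
1: bank 1 row 0 — prev 0 → HIT
2: bank 3 row 0 — prev 0 → HIT
3: bank 0 row 0 — prev None → EMPTY
4: bank 3 row 1 — prev 0 → CONFLICT
5: bank 1 row 2 — prev 0 → CONFLICT
6: bank 3 row 0 — prev 1 → CONFLICT
7: bank 1 row 1 — prev 2 → CONFLICT
8: bank 0 row 0 — prev 0 → HIT
9: bank 0 row 0 — prev 0 → HIT
10: bank 3 row 0 — prev 0 → HIT
11: bank 0 row 2 — prev 0 → CONFLICT
12: bank 0 row 2 — prev 2 → HIT
13: bank 0 row 2 — prev 2 → HIT
14: bank 1 row 1 — prev 1 → HIT
15: bank 1 row 3 — prev 1 → CONFLICT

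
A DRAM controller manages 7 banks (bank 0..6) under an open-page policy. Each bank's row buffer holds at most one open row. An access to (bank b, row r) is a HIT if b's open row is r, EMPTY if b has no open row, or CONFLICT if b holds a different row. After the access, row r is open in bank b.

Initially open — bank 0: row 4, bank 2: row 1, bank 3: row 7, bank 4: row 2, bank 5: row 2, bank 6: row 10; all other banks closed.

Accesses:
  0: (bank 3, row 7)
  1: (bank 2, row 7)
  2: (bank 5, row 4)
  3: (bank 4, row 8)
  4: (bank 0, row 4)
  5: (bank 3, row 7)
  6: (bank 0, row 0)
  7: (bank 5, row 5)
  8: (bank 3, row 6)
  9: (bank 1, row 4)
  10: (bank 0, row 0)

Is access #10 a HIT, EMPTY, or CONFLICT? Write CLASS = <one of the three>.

  [0] b3 r7: had r7 ⇒ H
  [1] b2 r7: had r1 ⇒ C
  [2] b5 r4: had r2 ⇒ C
  [3] b4 r8: had r2 ⇒ C
  [4] b0 r4: had r4 ⇒ H
  [5] b3 r7: had r7 ⇒ H
  [6] b0 r0: had r4 ⇒ C
  [7] b5 r5: had r4 ⇒ C
  [8] b3 r6: had r7 ⇒ C
  [9] b1 r4: no row ⇒ E
  [10] b0 r0: had r0 ⇒ H

CLASS = HIT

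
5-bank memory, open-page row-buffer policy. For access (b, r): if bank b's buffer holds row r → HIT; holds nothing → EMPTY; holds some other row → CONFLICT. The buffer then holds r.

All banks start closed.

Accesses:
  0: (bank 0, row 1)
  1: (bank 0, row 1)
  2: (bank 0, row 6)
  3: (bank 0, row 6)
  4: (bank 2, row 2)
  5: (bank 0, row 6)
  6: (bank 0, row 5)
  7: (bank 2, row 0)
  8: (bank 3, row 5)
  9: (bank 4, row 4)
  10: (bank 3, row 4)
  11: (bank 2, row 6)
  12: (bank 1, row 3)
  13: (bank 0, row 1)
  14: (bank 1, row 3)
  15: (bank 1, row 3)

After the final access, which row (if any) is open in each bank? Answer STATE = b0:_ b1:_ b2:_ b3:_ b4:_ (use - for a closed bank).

#0 (0,1) E
#1 (0,1) H  (was 1)
#2 (0,6) C  (was 1)
#3 (0,6) H  (was 6)
#4 (2,2) E
#5 (0,6) H  (was 6)
#6 (0,5) C  (was 6)
#7 (2,0) C  (was 2)
#8 (3,5) E
#9 (4,4) E
#10 (3,4) C  (was 5)
#11 (2,6) C  (was 0)
#12 (1,3) E
#13 (0,1) C  (was 5)
#14 (1,3) H  (was 3)
#15 (1,3) H  (was 3)

STATE = b0:1 b1:3 b2:6 b3:4 b4:4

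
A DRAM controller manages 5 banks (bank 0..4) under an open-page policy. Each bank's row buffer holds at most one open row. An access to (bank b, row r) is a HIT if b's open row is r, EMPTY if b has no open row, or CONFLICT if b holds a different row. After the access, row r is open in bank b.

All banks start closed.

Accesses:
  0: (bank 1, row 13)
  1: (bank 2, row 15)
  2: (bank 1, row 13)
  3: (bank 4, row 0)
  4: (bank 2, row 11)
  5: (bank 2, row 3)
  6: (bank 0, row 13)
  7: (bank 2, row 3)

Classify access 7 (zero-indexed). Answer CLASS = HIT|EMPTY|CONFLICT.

CLASS = HIT

0: bank 1 row 13 — prev None → EMPTY
1: bank 2 row 15 — prev None → EMPTY
2: bank 1 row 13 — prev 13 → HIT
3: bank 4 row 0 — prev None → EMPTY
4: bank 2 row 11 — prev 15 → CONFLICT
5: bank 2 row 3 — prev 11 → CONFLICT
6: bank 0 row 13 — prev None → EMPTY
7: bank 2 row 3 — prev 3 → HIT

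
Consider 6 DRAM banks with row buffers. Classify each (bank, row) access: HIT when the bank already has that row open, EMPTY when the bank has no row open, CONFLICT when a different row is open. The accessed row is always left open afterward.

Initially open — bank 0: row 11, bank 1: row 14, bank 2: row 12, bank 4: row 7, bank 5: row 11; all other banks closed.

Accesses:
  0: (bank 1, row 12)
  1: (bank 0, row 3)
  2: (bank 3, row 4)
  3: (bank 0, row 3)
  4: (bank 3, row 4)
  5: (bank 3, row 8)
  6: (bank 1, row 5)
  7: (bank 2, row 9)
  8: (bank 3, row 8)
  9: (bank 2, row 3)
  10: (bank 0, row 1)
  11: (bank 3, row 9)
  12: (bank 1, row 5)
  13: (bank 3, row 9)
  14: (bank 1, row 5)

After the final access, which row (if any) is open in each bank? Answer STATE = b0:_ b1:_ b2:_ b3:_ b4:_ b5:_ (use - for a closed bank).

STATE = b0:1 b1:5 b2:3 b3:9 b4:7 b5:11

  [0] b1 r12: had r14 ⇒ C
  [1] b0 r3: had r11 ⇒ C
  [2] b3 r4: no row ⇒ E
  [3] b0 r3: had r3 ⇒ H
  [4] b3 r4: had r4 ⇒ H
  [5] b3 r8: had r4 ⇒ C
  [6] b1 r5: had r12 ⇒ C
  [7] b2 r9: had r12 ⇒ C
  [8] b3 r8: had r8 ⇒ H
  [9] b2 r3: had r9 ⇒ C
  [10] b0 r1: had r3 ⇒ C
  [11] b3 r9: had r8 ⇒ C
  [12] b1 r5: had r5 ⇒ H
  [13] b3 r9: had r9 ⇒ H
  [14] b1 r5: had r5 ⇒ H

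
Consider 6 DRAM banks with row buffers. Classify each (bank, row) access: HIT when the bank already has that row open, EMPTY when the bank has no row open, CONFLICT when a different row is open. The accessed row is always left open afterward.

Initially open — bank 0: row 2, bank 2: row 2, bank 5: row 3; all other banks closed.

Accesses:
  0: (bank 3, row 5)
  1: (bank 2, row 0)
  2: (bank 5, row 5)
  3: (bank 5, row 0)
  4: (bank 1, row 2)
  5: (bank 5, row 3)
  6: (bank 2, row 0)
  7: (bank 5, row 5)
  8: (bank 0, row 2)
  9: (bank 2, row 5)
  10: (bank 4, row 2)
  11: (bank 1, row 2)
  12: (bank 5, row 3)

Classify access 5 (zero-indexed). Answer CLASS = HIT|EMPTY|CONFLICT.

#0 (3,5) E
#1 (2,0) C  (was 2)
#2 (5,5) C  (was 3)
#3 (5,0) C  (was 5)
#4 (1,2) E
#5 (5,3) C  (was 0)
#6 (2,0) H  (was 0)
#7 (5,5) C  (was 3)
#8 (0,2) H  (was 2)
#9 (2,5) C  (was 0)
#10 (4,2) E
#11 (1,2) H  (was 2)
#12 (5,3) C  (was 5)

CLASS = CONFLICT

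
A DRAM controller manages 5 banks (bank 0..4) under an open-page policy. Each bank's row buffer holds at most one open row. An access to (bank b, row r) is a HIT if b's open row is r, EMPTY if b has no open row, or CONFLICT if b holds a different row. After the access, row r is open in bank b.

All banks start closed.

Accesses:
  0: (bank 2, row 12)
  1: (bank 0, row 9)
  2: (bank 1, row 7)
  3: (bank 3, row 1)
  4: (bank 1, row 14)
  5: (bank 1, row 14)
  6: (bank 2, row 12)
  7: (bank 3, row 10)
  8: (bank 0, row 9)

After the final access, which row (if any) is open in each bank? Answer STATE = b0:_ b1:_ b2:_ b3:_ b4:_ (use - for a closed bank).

STATE = b0:9 b1:14 b2:12 b3:10 b4:-

0: bank 2 row 12 — prev None → EMPTY
1: bank 0 row 9 — prev None → EMPTY
2: bank 1 row 7 — prev None → EMPTY
3: bank 3 row 1 — prev None → EMPTY
4: bank 1 row 14 — prev 7 → CONFLICT
5: bank 1 row 14 — prev 14 → HIT
6: bank 2 row 12 — prev 12 → HIT
7: bank 3 row 10 — prev 1 → CONFLICT
8: bank 0 row 9 — prev 9 → HIT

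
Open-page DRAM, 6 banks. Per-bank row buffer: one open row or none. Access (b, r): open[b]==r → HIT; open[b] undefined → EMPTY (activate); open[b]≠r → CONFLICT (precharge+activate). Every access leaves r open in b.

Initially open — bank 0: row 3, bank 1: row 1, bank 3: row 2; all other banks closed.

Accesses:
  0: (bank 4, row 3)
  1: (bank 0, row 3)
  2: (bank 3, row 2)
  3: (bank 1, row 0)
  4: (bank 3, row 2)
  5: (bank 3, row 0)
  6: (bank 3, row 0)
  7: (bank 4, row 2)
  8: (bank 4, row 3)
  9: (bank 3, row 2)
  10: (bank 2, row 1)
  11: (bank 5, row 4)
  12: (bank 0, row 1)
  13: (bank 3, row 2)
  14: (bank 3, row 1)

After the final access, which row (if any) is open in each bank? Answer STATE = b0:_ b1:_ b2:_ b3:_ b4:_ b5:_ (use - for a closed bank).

STATE = b0:1 b1:0 b2:1 b3:1 b4:3 b5:4

0: bank 4 row 3 — prev None → EMPTY
1: bank 0 row 3 — prev 3 → HIT
2: bank 3 row 2 — prev 2 → HIT
3: bank 1 row 0 — prev 1 → CONFLICT
4: bank 3 row 2 — prev 2 → HIT
5: bank 3 row 0 — prev 2 → CONFLICT
6: bank 3 row 0 — prev 0 → HIT
7: bank 4 row 2 — prev 3 → CONFLICT
8: bank 4 row 3 — prev 2 → CONFLICT
9: bank 3 row 2 — prev 0 → CONFLICT
10: bank 2 row 1 — prev None → EMPTY
11: bank 5 row 4 — prev None → EMPTY
12: bank 0 row 1 — prev 3 → CONFLICT
13: bank 3 row 2 — prev 2 → HIT
14: bank 3 row 1 — prev 2 → CONFLICT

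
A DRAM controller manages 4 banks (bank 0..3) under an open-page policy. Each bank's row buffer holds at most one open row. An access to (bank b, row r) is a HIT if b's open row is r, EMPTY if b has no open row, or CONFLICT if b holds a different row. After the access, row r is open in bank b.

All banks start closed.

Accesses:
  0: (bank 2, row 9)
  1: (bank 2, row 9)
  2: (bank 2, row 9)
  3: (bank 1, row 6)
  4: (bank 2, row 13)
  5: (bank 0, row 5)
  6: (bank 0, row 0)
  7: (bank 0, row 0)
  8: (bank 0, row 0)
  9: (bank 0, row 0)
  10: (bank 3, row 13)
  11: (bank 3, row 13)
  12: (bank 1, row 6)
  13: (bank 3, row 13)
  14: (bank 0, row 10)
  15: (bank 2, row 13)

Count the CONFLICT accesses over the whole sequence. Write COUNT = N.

0: bank 2 row 9 — prev None → EMPTY
1: bank 2 row 9 — prev 9 → HIT
2: bank 2 row 9 — prev 9 → HIT
3: bank 1 row 6 — prev None → EMPTY
4: bank 2 row 13 — prev 9 → CONFLICT
5: bank 0 row 5 — prev None → EMPTY
6: bank 0 row 0 — prev 5 → CONFLICT
7: bank 0 row 0 — prev 0 → HIT
8: bank 0 row 0 — prev 0 → HIT
9: bank 0 row 0 — prev 0 → HIT
10: bank 3 row 13 — prev None → EMPTY
11: bank 3 row 13 — prev 13 → HIT
12: bank 1 row 6 — prev 6 → HIT
13: bank 3 row 13 — prev 13 → HIT
14: bank 0 row 10 — prev 0 → CONFLICT
15: bank 2 row 13 — prev 13 → HIT

COUNT = 3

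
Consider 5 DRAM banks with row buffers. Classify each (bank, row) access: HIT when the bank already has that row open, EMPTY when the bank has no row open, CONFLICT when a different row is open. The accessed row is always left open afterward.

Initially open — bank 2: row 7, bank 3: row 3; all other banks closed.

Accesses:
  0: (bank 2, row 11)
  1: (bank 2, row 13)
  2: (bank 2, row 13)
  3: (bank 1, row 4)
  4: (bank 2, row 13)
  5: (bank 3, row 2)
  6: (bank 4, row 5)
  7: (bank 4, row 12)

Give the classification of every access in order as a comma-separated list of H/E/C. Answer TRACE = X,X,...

TRACE = C,C,H,E,H,C,E,C

0: bank 2 row 11 — prev 7 → CONFLICT
1: bank 2 row 13 — prev 11 → CONFLICT
2: bank 2 row 13 — prev 13 → HIT
3: bank 1 row 4 — prev None → EMPTY
4: bank 2 row 13 — prev 13 → HIT
5: bank 3 row 2 — prev 3 → CONFLICT
6: bank 4 row 5 — prev None → EMPTY
7: bank 4 row 12 — prev 5 → CONFLICT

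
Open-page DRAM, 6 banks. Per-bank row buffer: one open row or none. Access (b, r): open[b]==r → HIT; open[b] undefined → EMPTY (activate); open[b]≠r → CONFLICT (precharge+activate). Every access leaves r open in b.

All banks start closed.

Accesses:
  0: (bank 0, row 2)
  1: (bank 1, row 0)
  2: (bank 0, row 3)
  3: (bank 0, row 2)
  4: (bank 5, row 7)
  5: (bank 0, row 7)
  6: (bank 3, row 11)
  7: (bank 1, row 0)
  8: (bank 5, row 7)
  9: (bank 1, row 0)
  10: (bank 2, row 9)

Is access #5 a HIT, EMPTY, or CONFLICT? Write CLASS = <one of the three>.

#0 (0,2) E
#1 (1,0) E
#2 (0,3) C  (was 2)
#3 (0,2) C  (was 3)
#4 (5,7) E
#5 (0,7) C  (was 2)
#6 (3,11) E
#7 (1,0) H  (was 0)
#8 (5,7) H  (was 7)
#9 (1,0) H  (was 0)
#10 (2,9) E

CLASS = CONFLICT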